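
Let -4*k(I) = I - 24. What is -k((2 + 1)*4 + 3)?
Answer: -9/4 ≈ -2.2500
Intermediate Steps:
k(I) = 6 - I/4 (k(I) = -(I - 24)/4 = -(-24 + I)/4 = 6 - I/4)
-k((2 + 1)*4 + 3) = -(6 - ((2 + 1)*4 + 3)/4) = -(6 - (3*4 + 3)/4) = -(6 - (12 + 3)/4) = -(6 - 1/4*15) = -(6 - 15/4) = -1*9/4 = -9/4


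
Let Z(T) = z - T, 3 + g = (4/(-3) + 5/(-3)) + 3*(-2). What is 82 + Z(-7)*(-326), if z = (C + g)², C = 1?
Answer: -41646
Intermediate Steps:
g = -12 (g = -3 + ((4/(-3) + 5/(-3)) + 3*(-2)) = -3 + ((4*(-⅓) + 5*(-⅓)) - 6) = -3 + ((-4/3 - 5/3) - 6) = -3 + (-3 - 6) = -3 - 9 = -12)
z = 121 (z = (1 - 12)² = (-11)² = 121)
Z(T) = 121 - T
82 + Z(-7)*(-326) = 82 + (121 - 1*(-7))*(-326) = 82 + (121 + 7)*(-326) = 82 + 128*(-326) = 82 - 41728 = -41646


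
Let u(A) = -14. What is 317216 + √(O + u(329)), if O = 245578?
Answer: 317216 + 2*√61391 ≈ 3.1771e+5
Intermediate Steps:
317216 + √(O + u(329)) = 317216 + √(245578 - 14) = 317216 + √245564 = 317216 + 2*√61391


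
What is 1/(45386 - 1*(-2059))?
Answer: 1/47445 ≈ 2.1077e-5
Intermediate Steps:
1/(45386 - 1*(-2059)) = 1/(45386 + 2059) = 1/47445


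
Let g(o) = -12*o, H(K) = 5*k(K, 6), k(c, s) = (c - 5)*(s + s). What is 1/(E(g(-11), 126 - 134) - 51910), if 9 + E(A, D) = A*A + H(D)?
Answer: -1/35275 ≈ -2.8349e-5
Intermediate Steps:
k(c, s) = 2*s*(-5 + c) (k(c, s) = (-5 + c)*(2*s) = 2*s*(-5 + c))
H(K) = -300 + 60*K (H(K) = 5*(2*6*(-5 + K)) = 5*(-60 + 12*K) = -300 + 60*K)
E(A, D) = -309 + A² + 60*D (E(A, D) = -9 + (A*A + (-300 + 60*D)) = -9 + (A² + (-300 + 60*D)) = -9 + (-300 + A² + 60*D) = -309 + A² + 60*D)
1/(E(g(-11), 126 - 134) - 51910) = 1/((-309 + (-12*(-11))² + 60*(126 - 134)) - 51910) = 1/((-309 + 132² + 60*(-8)) - 51910) = 1/((-309 + 17424 - 480) - 51910) = 1/(16635 - 51910) = 1/(-35275) = -1/35275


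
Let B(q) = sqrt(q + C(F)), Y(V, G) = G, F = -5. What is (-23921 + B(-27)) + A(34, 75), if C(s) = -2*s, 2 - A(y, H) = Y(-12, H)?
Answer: -23994 + I*sqrt(17) ≈ -23994.0 + 4.1231*I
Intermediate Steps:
A(y, H) = 2 - H
B(q) = sqrt(10 + q) (B(q) = sqrt(q - 2*(-5)) = sqrt(q + 10) = sqrt(10 + q))
(-23921 + B(-27)) + A(34, 75) = (-23921 + sqrt(10 - 27)) + (2 - 1*75) = (-23921 + sqrt(-17)) + (2 - 75) = (-23921 + I*sqrt(17)) - 73 = -23994 + I*sqrt(17)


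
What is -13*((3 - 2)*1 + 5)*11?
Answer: -858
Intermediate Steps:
-13*((3 - 2)*1 + 5)*11 = -13*(1*1 + 5)*11 = -13*(1 + 5)*11 = -13*6*11 = -78*11 = -858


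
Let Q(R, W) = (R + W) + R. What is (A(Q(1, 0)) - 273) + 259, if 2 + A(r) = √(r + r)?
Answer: -14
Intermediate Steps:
Q(R, W) = W + 2*R
A(r) = -2 + √2*√r (A(r) = -2 + √(r + r) = -2 + √(2*r) = -2 + √2*√r)
(A(Q(1, 0)) - 273) + 259 = ((-2 + √2*√(0 + 2*1)) - 273) + 259 = ((-2 + √2*√(0 + 2)) - 273) + 259 = ((-2 + √2*√2) - 273) + 259 = ((-2 + 2) - 273) + 259 = (0 - 273) + 259 = -273 + 259 = -14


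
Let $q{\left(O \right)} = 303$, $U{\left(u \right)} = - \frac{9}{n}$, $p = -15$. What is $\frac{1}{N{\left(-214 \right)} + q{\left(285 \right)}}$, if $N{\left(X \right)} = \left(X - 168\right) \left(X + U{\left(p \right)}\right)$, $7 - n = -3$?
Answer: $\frac{5}{411974} \approx 1.2137 \cdot 10^{-5}$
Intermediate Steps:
$n = 10$ ($n = 7 - -3 = 7 + 3 = 10$)
$U{\left(u \right)} = - \frac{9}{10}$
$N{\left(X \right)} = \left(-168 + X\right) \left(- \frac{9}{10} + X\right)$ ($N{\left(X \right)} = \left(X - 168\right) \left(X - \frac{9}{10}\right) = \left(-168 + X\right) \left(- \frac{9}{10} + X\right)$)
$\frac{1}{N{\left(-214 \right)} + q{\left(285 \right)}} = \frac{1}{\left(\frac{756}{5} + \left(-214\right)^{2} - - \frac{180723}{5}\right) + 303} = \frac{1}{\left(\frac{756}{5} + 45796 + \frac{180723}{5}\right) + 303} = \frac{1}{\frac{410459}{5} + 303} = \frac{1}{\frac{411974}{5}} = \frac{5}{411974}$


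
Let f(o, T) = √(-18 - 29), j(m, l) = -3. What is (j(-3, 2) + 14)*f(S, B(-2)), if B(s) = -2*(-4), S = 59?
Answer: 11*I*√47 ≈ 75.412*I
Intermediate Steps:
B(s) = 8
f(o, T) = I*√47 (f(o, T) = √(-47) = I*√47)
(j(-3, 2) + 14)*f(S, B(-2)) = (-3 + 14)*(I*√47) = 11*(I*√47) = 11*I*√47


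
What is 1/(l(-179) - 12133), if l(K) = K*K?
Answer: 1/19908 ≈ 5.0231e-5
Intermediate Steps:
l(K) = K**2
1/(l(-179) - 12133) = 1/((-179)**2 - 12133) = 1/(32041 - 12133) = 1/19908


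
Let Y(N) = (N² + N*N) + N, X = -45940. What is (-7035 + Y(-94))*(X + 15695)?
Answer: -318873035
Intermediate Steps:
Y(N) = N + 2*N² (Y(N) = (N² + N²) + N = 2*N² + N = N + 2*N²)
(-7035 + Y(-94))*(X + 15695) = (-7035 - 94*(1 + 2*(-94)))*(-45940 + 15695) = (-7035 - 94*(1 - 188))*(-30245) = (-7035 - 94*(-187))*(-30245) = (-7035 + 17578)*(-30245) = 10543*(-30245) = -318873035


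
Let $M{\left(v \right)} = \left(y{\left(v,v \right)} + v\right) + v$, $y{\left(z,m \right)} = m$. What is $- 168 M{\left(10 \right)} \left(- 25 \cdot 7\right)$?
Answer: $882000$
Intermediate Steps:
$M{\left(v \right)} = 3 v$ ($M{\left(v \right)} = \left(v + v\right) + v = 2 v + v = 3 v$)
$- 168 M{\left(10 \right)} \left(- 25 \cdot 7\right) = - 168 \cdot 3 \cdot 10 \left(- 25 \cdot 7\right) = \left(-168\right) 30 \left(\left(-1\right) 175\right) = \left(-5040\right) \left(-175\right) = 882000$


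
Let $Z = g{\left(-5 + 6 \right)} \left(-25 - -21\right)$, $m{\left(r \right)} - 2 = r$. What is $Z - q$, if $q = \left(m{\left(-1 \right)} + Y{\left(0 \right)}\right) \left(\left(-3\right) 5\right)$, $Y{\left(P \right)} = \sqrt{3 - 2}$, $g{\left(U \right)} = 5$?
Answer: $10$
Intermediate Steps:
$m{\left(r \right)} = 2 + r$
$Y{\left(P \right)} = 1$ ($Y{\left(P \right)} = \sqrt{1} = 1$)
$Z = -20$ ($Z = 5 \left(-25 - -21\right) = 5 \left(-25 + 21\right) = 5 \left(-4\right) = -20$)
$q = -30$ ($q = \left(\left(2 - 1\right) + 1\right) \left(\left(-3\right) 5\right) = \left(1 + 1\right) \left(-15\right) = 2 \left(-15\right) = -30$)
$Z - q = -20 - -30 = -20 + 30 = 10$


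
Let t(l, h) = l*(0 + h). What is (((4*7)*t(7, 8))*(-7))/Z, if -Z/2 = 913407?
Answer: 5488/913407 ≈ 0.0060083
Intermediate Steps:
Z = -1826814 (Z = -2*913407 = -1826814)
t(l, h) = h*l (t(l, h) = l*h = h*l)
(((4*7)*t(7, 8))*(-7))/Z = (((4*7)*(8*7))*(-7))/(-1826814) = ((28*56)*(-7))*(-1/1826814) = (1568*(-7))*(-1/1826814) = -10976*(-1/1826814) = 5488/913407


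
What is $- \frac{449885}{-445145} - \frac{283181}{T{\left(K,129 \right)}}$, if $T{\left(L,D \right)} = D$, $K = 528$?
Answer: $- \frac{25199714216}{11484741} \approx -2194.2$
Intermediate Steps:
$- \frac{449885}{-445145} - \frac{283181}{T{\left(K,129 \right)}} = - \frac{449885}{-445145} - \frac{283181}{129} = \left(-449885\right) \left(- \frac{1}{445145}\right) - \frac{283181}{129} = \frac{89977}{89029} - \frac{283181}{129} = - \frac{25199714216}{11484741}$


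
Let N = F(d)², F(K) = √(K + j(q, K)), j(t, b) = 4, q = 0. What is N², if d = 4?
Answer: 64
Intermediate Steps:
F(K) = √(4 + K) (F(K) = √(K + 4) = √(4 + K))
N = 8 (N = (√(4 + 4))² = (√8)² = (2*√2)² = 8)
N² = 8² = 64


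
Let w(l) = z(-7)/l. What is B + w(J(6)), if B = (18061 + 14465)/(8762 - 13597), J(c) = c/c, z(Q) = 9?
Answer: 10989/4835 ≈ 2.2728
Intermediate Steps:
J(c) = 1
w(l) = 9/l
B = -32526/4835 (B = 32526/(-4835) = 32526*(-1/4835) = -32526/4835 ≈ -6.7272)
B + w(J(6)) = -32526/4835 + 9/1 = -32526/4835 + 9*1 = -32526/4835 + 9 = 10989/4835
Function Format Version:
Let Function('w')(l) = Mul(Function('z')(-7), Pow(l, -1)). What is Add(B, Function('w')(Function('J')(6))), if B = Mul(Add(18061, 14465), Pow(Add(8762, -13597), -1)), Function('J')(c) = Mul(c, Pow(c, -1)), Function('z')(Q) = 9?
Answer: Rational(10989, 4835) ≈ 2.2728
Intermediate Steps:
Function('J')(c) = 1
Function('w')(l) = Mul(9, Pow(l, -1))
B = Rational(-32526, 4835) (B = Mul(32526, Pow(-4835, -1)) = Mul(32526, Rational(-1, 4835)) = Rational(-32526, 4835) ≈ -6.7272)
Add(B, Function('w')(Function('J')(6))) = Add(Rational(-32526, 4835), Mul(9, Pow(1, -1))) = Add(Rational(-32526, 4835), Mul(9, 1)) = Add(Rational(-32526, 4835), 9) = Rational(10989, 4835)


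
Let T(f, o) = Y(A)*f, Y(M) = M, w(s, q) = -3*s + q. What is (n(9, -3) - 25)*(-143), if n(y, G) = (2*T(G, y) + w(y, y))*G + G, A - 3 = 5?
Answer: -24310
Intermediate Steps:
A = 8 (A = 3 + 5 = 8)
w(s, q) = q - 3*s
T(f, o) = 8*f
n(y, G) = G + G*(-2*y + 16*G) (n(y, G) = (2*(8*G) + (y - 3*y))*G + G = (16*G - 2*y)*G + G = (-2*y + 16*G)*G + G = G*(-2*y + 16*G) + G = G + G*(-2*y + 16*G))
(n(9, -3) - 25)*(-143) = (-3*(1 - 2*9 + 16*(-3)) - 25)*(-143) = (-3*(1 - 18 - 48) - 25)*(-143) = (-3*(-65) - 25)*(-143) = (195 - 25)*(-143) = 170*(-143) = -24310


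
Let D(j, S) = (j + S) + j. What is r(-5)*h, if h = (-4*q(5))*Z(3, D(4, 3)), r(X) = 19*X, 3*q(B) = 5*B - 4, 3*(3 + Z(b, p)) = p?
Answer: 5320/3 ≈ 1773.3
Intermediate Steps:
D(j, S) = S + 2*j (D(j, S) = (S + j) + j = S + 2*j)
Z(b, p) = -3 + p/3
q(B) = -4/3 + 5*B/3 (q(B) = (5*B - 4)/3 = (-4 + 5*B)/3 = -4/3 + 5*B/3)
h = -56/3 (h = (-4*(-4/3 + (5/3)*5))*(-3 + (3 + 2*4)/3) = (-4*(-4/3 + 25/3))*(-3 + (3 + 8)/3) = (-4*7)*(-3 + (1/3)*11) = -28*(-3 + 11/3) = -28*2/3 = -56/3 ≈ -18.667)
r(-5)*h = (19*(-5))*(-56/3) = -95*(-56/3) = 5320/3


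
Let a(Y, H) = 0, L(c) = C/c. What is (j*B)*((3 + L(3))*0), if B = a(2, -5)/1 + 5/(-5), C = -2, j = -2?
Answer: 0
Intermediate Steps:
L(c) = -2/c
B = -1 (B = 0/1 + 5/(-5) = 0*1 + 5*(-⅕) = 0 - 1 = -1)
(j*B)*((3 + L(3))*0) = (-2*(-1))*((3 - 2/3)*0) = 2*((3 - 2*⅓)*0) = 2*((3 - ⅔)*0) = 2*((7/3)*0) = 2*0 = 0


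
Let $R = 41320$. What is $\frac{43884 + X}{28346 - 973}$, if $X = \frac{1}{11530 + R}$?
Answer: $\frac{2319269401}{1446663050} \approx 1.6032$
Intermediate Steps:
$X = \frac{1}{52850}$ ($X = \frac{1}{11530 + 41320} = \frac{1}{52850} \approx 1.8921 \cdot 10^{-5}$)
$\frac{43884 + X}{28346 - 973} = \frac{43884 + \frac{1}{52850}}{28346 - 973} = \frac{2319269401}{52850 \left(28346 - 973\right)} = \frac{2319269401}{52850 \cdot 27373} = \frac{2319269401}{52850} \cdot \frac{1}{27373} = \frac{2319269401}{1446663050}$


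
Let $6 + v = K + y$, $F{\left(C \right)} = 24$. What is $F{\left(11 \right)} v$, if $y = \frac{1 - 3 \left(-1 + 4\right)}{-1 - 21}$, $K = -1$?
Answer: $- \frac{1752}{11} \approx -159.27$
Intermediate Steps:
$y = \frac{4}{11}$ ($y = \frac{1 - 9}{-22} = \left(1 - 9\right) \left(- \frac{1}{22}\right) = \left(-8\right) \left(- \frac{1}{22}\right) = \frac{4}{11} \approx 0.36364$)
$v = - \frac{73}{11}$ ($v = -6 + \left(-1 + \frac{4}{11}\right) = -6 - \frac{7}{11} = - \frac{73}{11} \approx -6.6364$)
$F{\left(11 \right)} v = 24 \left(- \frac{73}{11}\right) = - \frac{1752}{11}$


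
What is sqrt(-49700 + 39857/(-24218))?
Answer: I*sqrt(29150587999626)/24218 ≈ 222.94*I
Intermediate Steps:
sqrt(-49700 + 39857/(-24218)) = sqrt(-49700 + 39857*(-1/24218)) = sqrt(-49700 - 39857/24218) = sqrt(-1203674457/24218) = I*sqrt(29150587999626)/24218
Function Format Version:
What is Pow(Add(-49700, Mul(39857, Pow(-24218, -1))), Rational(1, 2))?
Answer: Mul(Rational(1, 24218), I, Pow(29150587999626, Rational(1, 2))) ≈ Mul(222.94, I)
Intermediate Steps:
Pow(Add(-49700, Mul(39857, Pow(-24218, -1))), Rational(1, 2)) = Pow(Add(-49700, Mul(39857, Rational(-1, 24218))), Rational(1, 2)) = Pow(Add(-49700, Rational(-39857, 24218)), Rational(1, 2)) = Pow(Rational(-1203674457, 24218), Rational(1, 2)) = Mul(Rational(1, 24218), I, Pow(29150587999626, Rational(1, 2)))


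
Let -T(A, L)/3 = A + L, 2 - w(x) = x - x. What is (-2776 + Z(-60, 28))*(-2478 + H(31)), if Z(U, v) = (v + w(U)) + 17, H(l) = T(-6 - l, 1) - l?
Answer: 6552329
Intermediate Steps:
w(x) = 2 (w(x) = 2 - (x - x) = 2 - 1*0 = 2 + 0 = 2)
T(A, L) = -3*A - 3*L (T(A, L) = -3*(A + L) = -3*A - 3*L)
H(l) = 15 + 2*l (H(l) = (-3*(-6 - l) - 3*1) - l = ((18 + 3*l) - 3) - l = (15 + 3*l) - l = 15 + 2*l)
Z(U, v) = 19 + v (Z(U, v) = (v + 2) + 17 = (2 + v) + 17 = 19 + v)
(-2776 + Z(-60, 28))*(-2478 + H(31)) = (-2776 + (19 + 28))*(-2478 + (15 + 2*31)) = (-2776 + 47)*(-2478 + (15 + 62)) = -2729*(-2478 + 77) = -2729*(-2401) = 6552329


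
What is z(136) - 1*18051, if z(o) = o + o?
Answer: -17779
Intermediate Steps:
z(o) = 2*o
z(136) - 1*18051 = 2*136 - 1*18051 = 272 - 18051 = -17779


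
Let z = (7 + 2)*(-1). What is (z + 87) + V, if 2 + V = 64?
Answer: 140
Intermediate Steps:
z = -9 (z = 9*(-1) = -9)
V = 62 (V = -2 + 64 = 62)
(z + 87) + V = (-9 + 87) + 62 = 78 + 62 = 140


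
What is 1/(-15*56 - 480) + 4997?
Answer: 6596039/1320 ≈ 4997.0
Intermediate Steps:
1/(-15*56 - 480) + 4997 = 1/(-840 - 480) + 4997 = 1/(-1320) + 4997 = -1/1320 + 4997 = 6596039/1320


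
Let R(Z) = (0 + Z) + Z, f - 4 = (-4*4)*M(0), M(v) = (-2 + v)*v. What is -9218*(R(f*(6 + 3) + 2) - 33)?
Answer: -396374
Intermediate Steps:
M(v) = v*(-2 + v)
f = 4 (f = 4 + (-4*4)*(0*(-2 + 0)) = 4 - 0*(-2) = 4 - 16*0 = 4 + 0 = 4)
R(Z) = 2*Z (R(Z) = Z + Z = 2*Z)
-9218*(R(f*(6 + 3) + 2) - 33) = -9218*(2*(4*(6 + 3) + 2) - 33) = -9218*(2*(4*9 + 2) - 33) = -9218*(2*(36 + 2) - 33) = -9218*(2*38 - 33) = -9218*(76 - 33) = -9218*43 = -396374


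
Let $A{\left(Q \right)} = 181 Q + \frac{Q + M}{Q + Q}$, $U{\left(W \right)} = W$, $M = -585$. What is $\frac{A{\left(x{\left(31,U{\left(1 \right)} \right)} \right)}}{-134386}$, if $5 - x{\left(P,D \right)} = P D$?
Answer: $\frac{18777}{537544} \approx 0.034931$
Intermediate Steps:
$x{\left(P,D \right)} = 5 - D P$ ($x{\left(P,D \right)} = 5 - P D = 5 - D P$)
$A{\left(Q \right)} = 181 Q + \frac{-585 + Q}{2 Q}$ ($A{\left(Q \right)} = 181 Q + \frac{Q - 585}{Q + Q} = 181 Q + \frac{-585 + Q}{2 Q}$)
$\frac{A{\left(x{\left(31,U{\left(1 \right)} \right)} \right)}}{-134386} = \frac{\frac{1}{2} \frac{1}{5 - 1 \cdot 31} \left(-585 + \left(5 - 1 \cdot 31\right) \left(1 + 362 \left(5 - 1 \cdot 31\right)\right)\right)}{-134386} = \frac{-585 + \left(5 - 31\right) \left(1 + 362 \left(5 - 31\right)\right)}{2 \left(5 - 31\right)} \left(- \frac{1}{134386}\right) = \frac{-585 - 26 \left(1 + 362 \left(-26\right)\right)}{2 \left(-26\right)} \left(- \frac{1}{134386}\right) = \frac{1}{2} \left(- \frac{1}{26}\right) \left(-585 - 26 \left(1 - 9412\right)\right) \left(- \frac{1}{134386}\right) = \frac{1}{2} \left(- \frac{1}{26}\right) \left(-585 - -244686\right) \left(- \frac{1}{134386}\right) = \frac{1}{2} \left(- \frac{1}{26}\right) \left(-585 + 244686\right) \left(- \frac{1}{134386}\right) = \frac{1}{2} \left(- \frac{1}{26}\right) 244101 \left(- \frac{1}{134386}\right) = \left(- \frac{18777}{4}\right) \left(- \frac{1}{134386}\right) = \frac{18777}{537544}$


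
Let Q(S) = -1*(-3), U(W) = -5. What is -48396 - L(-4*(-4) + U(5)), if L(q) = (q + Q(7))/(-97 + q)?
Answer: -2081021/43 ≈ -48396.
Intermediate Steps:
Q(S) = 3
L(q) = (3 + q)/(-97 + q) (L(q) = (q + 3)/(-97 + q) = (3 + q)/(-97 + q))
-48396 - L(-4*(-4) + U(5)) = -48396 - (3 + (-4*(-4) - 5))/(-97 + (-4*(-4) - 5)) = -48396 - (3 + (16 - 5))/(-97 + (16 - 5)) = -48396 - (3 + 11)/(-97 + 11) = -48396 - 14/(-86) = -48396 - (-1)*14/86 = -48396 - 1*(-7/43) = -48396 + 7/43 = -2081021/43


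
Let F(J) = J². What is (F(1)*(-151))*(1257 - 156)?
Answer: -166251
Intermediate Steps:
(F(1)*(-151))*(1257 - 156) = (1²*(-151))*(1257 - 156) = (1*(-151))*1101 = -151*1101 = -166251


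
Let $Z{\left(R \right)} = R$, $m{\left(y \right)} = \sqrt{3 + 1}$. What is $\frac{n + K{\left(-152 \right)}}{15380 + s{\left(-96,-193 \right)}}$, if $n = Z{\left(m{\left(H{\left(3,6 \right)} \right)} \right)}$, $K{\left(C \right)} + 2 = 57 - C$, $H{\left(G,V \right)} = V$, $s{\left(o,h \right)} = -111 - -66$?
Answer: $\frac{209}{15335} \approx 0.013629$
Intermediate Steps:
$s{\left(o,h \right)} = -45$ ($s{\left(o,h \right)} = -111 + 66 = -45$)
$m{\left(y \right)} = 2$ ($m{\left(y \right)} = \sqrt{4} = 2$)
$K{\left(C \right)} = 55 - C$ ($K{\left(C \right)} = -2 - \left(-57 + C\right) = 55 - C$)
$n = 2$
$\frac{n + K{\left(-152 \right)}}{15380 + s{\left(-96,-193 \right)}} = \frac{2 + \left(55 - -152\right)}{15380 - 45} = \frac{2 + \left(55 + 152\right)}{15335} = \left(2 + 207\right) \frac{1}{15335} = 209 \cdot \frac{1}{15335} = \frac{209}{15335}$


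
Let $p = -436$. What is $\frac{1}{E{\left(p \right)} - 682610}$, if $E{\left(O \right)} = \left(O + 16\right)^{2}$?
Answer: $- \frac{1}{506210} \approx -1.9755 \cdot 10^{-6}$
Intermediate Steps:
$E{\left(O \right)} = \left(16 + O\right)^{2}$
$\frac{1}{E{\left(p \right)} - 682610} = \frac{1}{\left(16 - 436\right)^{2} - 682610} = \frac{1}{\left(-420\right)^{2} - 682610} = \frac{1}{176400 - 682610} = \frac{1}{-506210} = - \frac{1}{506210}$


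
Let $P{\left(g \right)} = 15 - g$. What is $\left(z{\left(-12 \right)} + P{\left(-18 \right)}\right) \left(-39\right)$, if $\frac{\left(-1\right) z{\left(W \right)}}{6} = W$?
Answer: $-4095$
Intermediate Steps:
$z{\left(W \right)} = - 6 W$
$\left(z{\left(-12 \right)} + P{\left(-18 \right)}\right) \left(-39\right) = \left(\left(-6\right) \left(-12\right) + \left(15 - -18\right)\right) \left(-39\right) = \left(72 + \left(15 + 18\right)\right) \left(-39\right) = \left(72 + 33\right) \left(-39\right) = 105 \left(-39\right) = -4095$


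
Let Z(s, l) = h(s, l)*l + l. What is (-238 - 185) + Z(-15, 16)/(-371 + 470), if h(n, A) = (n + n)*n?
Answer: -3151/9 ≈ -350.11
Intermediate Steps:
h(n, A) = 2*n² (h(n, A) = (2*n)*n = 2*n²)
Z(s, l) = l + 2*l*s² (Z(s, l) = (2*s²)*l + l = 2*l*s² + l = l + 2*l*s²)
(-238 - 185) + Z(-15, 16)/(-371 + 470) = (-238 - 185) + (16*(1 + 2*(-15)²))/(-371 + 470) = -423 + (16*(1 + 2*225))/99 = -423 + (16*(1 + 450))*(1/99) = -423 + (16*451)*(1/99) = -423 + 7216*(1/99) = -423 + 656/9 = -3151/9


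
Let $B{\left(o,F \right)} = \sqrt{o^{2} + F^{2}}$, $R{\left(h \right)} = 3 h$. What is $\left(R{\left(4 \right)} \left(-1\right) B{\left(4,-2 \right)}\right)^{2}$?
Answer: $2880$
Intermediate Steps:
$B{\left(o,F \right)} = \sqrt{F^{2} + o^{2}}$
$\left(R{\left(4 \right)} \left(-1\right) B{\left(4,-2 \right)}\right)^{2} = \left(3 \cdot 4 \left(-1\right) \sqrt{\left(-2\right)^{2} + 4^{2}}\right)^{2} = \left(12 \left(-1\right) \sqrt{4 + 16}\right)^{2} = \left(- 12 \sqrt{20}\right)^{2} = \left(- 12 \cdot 2 \sqrt{5}\right)^{2} = \left(- 24 \sqrt{5}\right)^{2} = 2880$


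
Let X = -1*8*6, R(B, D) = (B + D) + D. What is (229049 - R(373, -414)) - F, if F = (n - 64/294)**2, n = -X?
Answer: 4910015360/21609 ≈ 2.2722e+5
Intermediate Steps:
R(B, D) = B + 2*D
X = -48 (X = -8*6 = -48)
n = 48 (n = -1*(-48) = 48)
F = 49336576/21609 (F = (48 - 64/294)**2 = (48 - 64*1/294)**2 = (48 - 32/147)**2 = (7024/147)**2 = 49336576/21609 ≈ 2283.1)
(229049 - R(373, -414)) - F = (229049 - (373 + 2*(-414))) - 1*49336576/21609 = (229049 - (373 - 828)) - 49336576/21609 = (229049 - 1*(-455)) - 49336576/21609 = (229049 + 455) - 49336576/21609 = 229504 - 49336576/21609 = 4910015360/21609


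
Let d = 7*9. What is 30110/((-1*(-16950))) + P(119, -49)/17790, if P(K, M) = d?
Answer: 715633/402054 ≈ 1.7799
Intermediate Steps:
d = 63
P(K, M) = 63
30110/((-1*(-16950))) + P(119, -49)/17790 = 30110/((-1*(-16950))) + 63/17790 = 30110/16950 + 63*(1/17790) = 30110*(1/16950) + 21/5930 = 3011/1695 + 21/5930 = 715633/402054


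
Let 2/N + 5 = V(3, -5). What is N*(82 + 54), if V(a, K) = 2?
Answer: -272/3 ≈ -90.667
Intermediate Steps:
N = -2/3 (N = 2/(-5 + 2) = 2/(-3) = 2*(-1/3) = -2/3 ≈ -0.66667)
N*(82 + 54) = -2*(82 + 54)/3 = -2/3*136 = -272/3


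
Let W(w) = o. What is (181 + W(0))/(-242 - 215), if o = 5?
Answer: -186/457 ≈ -0.40700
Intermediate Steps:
W(w) = 5
(181 + W(0))/(-242 - 215) = (181 + 5)/(-242 - 215) = 186/(-457) = 186*(-1/457) = -186/457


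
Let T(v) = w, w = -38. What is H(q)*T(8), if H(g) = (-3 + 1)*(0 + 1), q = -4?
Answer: 76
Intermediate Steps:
T(v) = -38
H(g) = -2 (H(g) = -2*1 = -2)
H(q)*T(8) = -2*(-38) = 76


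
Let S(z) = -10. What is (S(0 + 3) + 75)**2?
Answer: 4225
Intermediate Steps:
(S(0 + 3) + 75)**2 = (-10 + 75)**2 = 65**2 = 4225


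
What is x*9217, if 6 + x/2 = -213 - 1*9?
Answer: -4202952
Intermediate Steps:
x = -456 (x = -12 + 2*(-213 - 1*9) = -12 + 2*(-213 - 9) = -12 + 2*(-222) = -12 - 444 = -456)
x*9217 = -456*9217 = -4202952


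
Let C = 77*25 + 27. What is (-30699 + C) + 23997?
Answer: -4750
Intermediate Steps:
C = 1952 (C = 1925 + 27 = 1952)
(-30699 + C) + 23997 = (-30699 + 1952) + 23997 = -28747 + 23997 = -4750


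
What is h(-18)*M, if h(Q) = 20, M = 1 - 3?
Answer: -40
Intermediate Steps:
M = -2
h(-18)*M = 20*(-2) = -40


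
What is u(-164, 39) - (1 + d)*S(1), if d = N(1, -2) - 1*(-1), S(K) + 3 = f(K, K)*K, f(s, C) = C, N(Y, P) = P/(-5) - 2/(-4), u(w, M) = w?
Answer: -791/5 ≈ -158.20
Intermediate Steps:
N(Y, P) = 1/2 - P/5 (N(Y, P) = P*(-1/5) - 2*(-1/4) = -P/5 + 1/2 = 1/2 - P/5)
S(K) = -3 + K**2 (S(K) = -3 + K*K = -3 + K**2)
d = 19/10 (d = (1/2 - 1/5*(-2)) - 1*(-1) = (1/2 + 2/5) + 1 = 9/10 + 1 = 19/10 ≈ 1.9000)
u(-164, 39) - (1 + d)*S(1) = -164 - (1 + 19/10)*(-3 + 1**2) = -164 - 29*(-3 + 1)/10 = -164 - 29*(-2)/10 = -164 - 1*(-29/5) = -164 + 29/5 = -791/5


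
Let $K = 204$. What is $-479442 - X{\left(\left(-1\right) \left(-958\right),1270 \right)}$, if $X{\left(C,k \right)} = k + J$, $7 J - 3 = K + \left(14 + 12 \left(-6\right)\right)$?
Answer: $- \frac{3365133}{7} \approx -4.8073 \cdot 10^{5}$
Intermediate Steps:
$J = \frac{149}{7}$ ($J = \frac{3}{7} + \frac{204 + \left(14 + 12 \left(-6\right)\right)}{7} = \frac{3}{7} + \frac{204 + \left(14 - 72\right)}{7} = \frac{3}{7} + \frac{204 - 58}{7} = \frac{3}{7} + \frac{1}{7} \cdot 146 = \frac{3}{7} + \frac{146}{7} = \frac{149}{7} \approx 21.286$)
$X{\left(C,k \right)} = \frac{149}{7} + k$ ($X{\left(C,k \right)} = k + \frac{149}{7} = \frac{149}{7} + k$)
$-479442 - X{\left(\left(-1\right) \left(-958\right),1270 \right)} = -479442 - \left(\frac{149}{7} + 1270\right) = -479442 - \frac{9039}{7} = - \frac{3365133}{7}$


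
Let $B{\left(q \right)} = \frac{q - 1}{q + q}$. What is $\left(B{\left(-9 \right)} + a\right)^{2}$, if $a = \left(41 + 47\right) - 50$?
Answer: $\frac{120409}{81} \approx 1486.5$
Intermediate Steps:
$B{\left(q \right)} = \frac{-1 + q}{2 q}$
$a = 38$ ($a = 88 - 50 = 38$)
$\left(B{\left(-9 \right)} + a\right)^{2} = \left(\frac{-1 - 9}{2 \left(-9\right)} + 38\right)^{2} = \left(\frac{1}{2} \left(- \frac{1}{9}\right) \left(-10\right) + 38\right)^{2} = \left(\frac{5}{9} + 38\right)^{2} = \left(\frac{347}{9}\right)^{2} = \frac{120409}{81}$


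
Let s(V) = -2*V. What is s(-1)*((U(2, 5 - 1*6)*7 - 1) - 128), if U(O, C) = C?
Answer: -272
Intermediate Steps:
s(-1)*((U(2, 5 - 1*6)*7 - 1) - 128) = (-2*(-1))*(((5 - 1*6)*7 - 1) - 128) = 2*(((5 - 6)*7 - 1) - 128) = 2*((-1*7 - 1) - 128) = 2*((-7 - 1) - 128) = 2*(-8 - 128) = 2*(-136) = -272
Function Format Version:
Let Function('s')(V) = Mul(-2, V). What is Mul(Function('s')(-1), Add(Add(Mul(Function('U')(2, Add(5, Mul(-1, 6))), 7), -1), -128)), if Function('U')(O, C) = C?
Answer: -272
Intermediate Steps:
Mul(Function('s')(-1), Add(Add(Mul(Function('U')(2, Add(5, Mul(-1, 6))), 7), -1), -128)) = Mul(Mul(-2, -1), Add(Add(Mul(Add(5, Mul(-1, 6)), 7), -1), -128)) = Mul(2, Add(Add(Mul(Add(5, -6), 7), -1), -128)) = Mul(2, Add(Add(Mul(-1, 7), -1), -128)) = Mul(2, Add(Add(-7, -1), -128)) = Mul(2, Add(-8, -128)) = Mul(2, -136) = -272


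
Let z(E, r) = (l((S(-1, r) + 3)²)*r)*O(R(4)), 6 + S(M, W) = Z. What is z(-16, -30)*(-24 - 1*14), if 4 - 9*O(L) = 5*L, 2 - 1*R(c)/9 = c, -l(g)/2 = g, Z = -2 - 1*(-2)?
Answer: -214320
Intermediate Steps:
Z = 0 (Z = -2 + 2 = 0)
S(M, W) = -6 (S(M, W) = -6 + 0 = -6)
l(g) = -2*g
R(c) = 18 - 9*c
O(L) = 4/9 - 5*L/9
z(E, r) = -188*r (z(E, r) = ((-2*(-6 + 3)²)*r)*(4/9 - 5*(18 - 9*4)/9) = ((-2*(-3)²)*r)*(4/9 - 5*(18 - 36)/9) = ((-2*9)*r)*(4/9 - 5/9*(-18)) = (-18*r)*(4/9 + 10) = -18*r*(94/9) = -188*r)
z(-16, -30)*(-24 - 1*14) = (-188*(-30))*(-24 - 1*14) = 5640*(-24 - 14) = 5640*(-38) = -214320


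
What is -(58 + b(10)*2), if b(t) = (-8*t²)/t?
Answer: 102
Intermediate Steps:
b(t) = -8*t
-(58 + b(10)*2) = -(58 - 8*10*2) = -(58 - 80*2) = -(58 - 160) = -1*(-102) = 102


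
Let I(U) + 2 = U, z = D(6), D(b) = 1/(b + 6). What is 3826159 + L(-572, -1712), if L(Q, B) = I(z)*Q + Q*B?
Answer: 14419558/3 ≈ 4.8065e+6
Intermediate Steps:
D(b) = 1/(6 + b)
z = 1/12 (z = 1/(6 + 6) = 1/12 ≈ 0.083333)
I(U) = -2 + U
L(Q, B) = -23*Q/12 + B*Q (L(Q, B) = (-2 + 1/12)*Q + Q*B = -23*Q/12 + B*Q)
3826159 + L(-572, -1712) = 3826159 + (1/12)*(-572)*(-23 + 12*(-1712)) = 3826159 + (1/12)*(-572)*(-23 - 20544) = 3826159 + (1/12)*(-572)*(-20567) = 3826159 + 2941081/3 = 14419558/3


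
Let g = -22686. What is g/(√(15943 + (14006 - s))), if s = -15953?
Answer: -11343*√45902/22951 ≈ -105.89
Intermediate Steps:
g/(√(15943 + (14006 - s))) = -22686/√(15943 + (14006 - 1*(-15953))) = -22686/√(15943 + (14006 + 15953)) = -22686/√(15943 + 29959) = -22686*√45902/45902 = -11343*√45902/22951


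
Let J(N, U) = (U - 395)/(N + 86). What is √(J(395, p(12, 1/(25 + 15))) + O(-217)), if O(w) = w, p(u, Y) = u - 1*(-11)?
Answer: 31*I*√52429/481 ≈ 14.757*I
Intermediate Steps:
p(u, Y) = 11 + u (p(u, Y) = u + 11 = 11 + u)
J(N, U) = (-395 + U)/(86 + N)
√(J(395, p(12, 1/(25 + 15))) + O(-217)) = √((-395 + (11 + 12))/(86 + 395) - 217) = √((-395 + 23)/481 - 217) = √((1/481)*(-372) - 217) = √(-372/481 - 217) = √(-104749/481) = 31*I*√52429/481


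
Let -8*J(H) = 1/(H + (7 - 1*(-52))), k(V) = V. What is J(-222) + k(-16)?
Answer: -20863/1304 ≈ -15.999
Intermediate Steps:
J(H) = -1/(8*(59 + H)) (J(H) = -1/(8*(H + (7 - 1*(-52)))) = -1/(8*(H + (7 + 52))) = -1/(8*(H + 59)) = -1/(8*(59 + H)))
J(-222) + k(-16) = -1/(472 + 8*(-222)) - 16 = -1/(472 - 1776) - 16 = -1/(-1304) - 16 = -1*(-1/1304) - 16 = 1/1304 - 16 = -20863/1304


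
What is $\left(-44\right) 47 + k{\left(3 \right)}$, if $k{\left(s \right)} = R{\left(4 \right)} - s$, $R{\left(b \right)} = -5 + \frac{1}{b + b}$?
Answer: $- \frac{16607}{8} \approx -2075.9$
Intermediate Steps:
$R{\left(b \right)} = -5 + \frac{1}{2 b}$
$k{\left(s \right)} = - \frac{39}{8} - s$ ($k{\left(s \right)} = \left(-5 + \frac{1}{2 \cdot 4}\right) - s = \left(-5 + \frac{1}{2} \cdot \frac{1}{4}\right) - s = \left(-5 + \frac{1}{8}\right) - s = - \frac{39}{8} - s$)
$\left(-44\right) 47 + k{\left(3 \right)} = \left(-44\right) 47 - \frac{63}{8} = -2068 - \frac{63}{8} = - \frac{16607}{8}$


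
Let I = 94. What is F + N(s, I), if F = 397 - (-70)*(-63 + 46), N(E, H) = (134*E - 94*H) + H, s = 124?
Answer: 7081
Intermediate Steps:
N(E, H) = -93*H + 134*E (N(E, H) = (-94*H + 134*E) + H = -93*H + 134*E)
F = -793 (F = 397 - (-70)*(-17) = 397 - 1*1190 = 397 - 1190 = -793)
F + N(s, I) = -793 + (-93*94 + 134*124) = -793 + (-8742 + 16616) = -793 + 7874 = 7081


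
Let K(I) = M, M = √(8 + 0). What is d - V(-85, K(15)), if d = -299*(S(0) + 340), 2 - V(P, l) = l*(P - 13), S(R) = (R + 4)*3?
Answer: -105250 - 196*√2 ≈ -1.0553e+5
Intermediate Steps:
S(R) = 12 + 3*R (S(R) = (4 + R)*3 = 12 + 3*R)
M = 2*√2 (M = √8 = 2*√2 ≈ 2.8284)
K(I) = 2*√2
V(P, l) = 2 - l*(-13 + P) (V(P, l) = 2 - l*(P - 13) = 2 - l*(-13 + P))
d = -105248 (d = -299*((12 + 3*0) + 340) = -299*((12 + 0) + 340) = -299*(12 + 340) = -299*352 = -105248)
d - V(-85, K(15)) = -105248 - (2 + 13*(2*√2) - 1*(-85)*2*√2) = -105248 - (2 + 26*√2 + 170*√2) = -105248 - (2 + 196*√2) = -105248 + (-2 - 196*√2) = -105250 - 196*√2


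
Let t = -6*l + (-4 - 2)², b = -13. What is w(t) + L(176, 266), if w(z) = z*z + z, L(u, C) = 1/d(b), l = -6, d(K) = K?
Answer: 68327/13 ≈ 5255.9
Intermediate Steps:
L(u, C) = -1/13 (L(u, C) = 1/(-13) = -1/13)
t = 72 (t = -6*(-6) + (-4 - 2)² = 36 + (-6)² = 36 + 36 = 72)
w(z) = z + z² (w(z) = z² + z = z + z²)
w(t) + L(176, 266) = 72*(1 + 72) - 1/13 = 72*73 - 1/13 = 5256 - 1/13 = 68327/13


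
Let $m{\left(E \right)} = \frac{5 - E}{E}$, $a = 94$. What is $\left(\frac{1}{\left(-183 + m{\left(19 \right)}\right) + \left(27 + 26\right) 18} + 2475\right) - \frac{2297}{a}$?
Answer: $\frac{3371217941}{1375690} \approx 2450.6$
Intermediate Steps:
$m{\left(E \right)} = \frac{5 - E}{E}$
$\left(\frac{1}{\left(-183 + m{\left(19 \right)}\right) + \left(27 + 26\right) 18} + 2475\right) - \frac{2297}{a} = \left(\frac{1}{\left(-183 + \frac{5 - 19}{19}\right) + \left(27 + 26\right) 18} + 2475\right) - \frac{2297}{94} = \left(\frac{1}{\left(-183 + \frac{5 - 19}{19}\right) + 53 \cdot 18} + 2475\right) - \frac{2297}{94} = \left(\frac{1}{\left(-183 + \frac{1}{19} \left(-14\right)\right) + 954} + 2475\right) - \frac{2297}{94} = \left(\frac{1}{\left(-183 - \frac{14}{19}\right) + 954} + 2475\right) - \frac{2297}{94} = \left(\frac{1}{- \frac{3491}{19} + 954} + 2475\right) - \frac{2297}{94} = \left(\frac{1}{\frac{14635}{19}} + 2475\right) - \frac{2297}{94} = \left(\frac{19}{14635} + 2475\right) - \frac{2297}{94} = \frac{36221644}{14635} - \frac{2297}{94} = \frac{3371217941}{1375690}$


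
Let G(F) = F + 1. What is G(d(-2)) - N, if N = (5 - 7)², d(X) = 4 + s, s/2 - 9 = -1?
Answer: 17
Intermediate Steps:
s = 16 (s = 18 + 2*(-1) = 18 - 2 = 16)
d(X) = 20 (d(X) = 4 + 16 = 20)
G(F) = 1 + F
N = 4 (N = (-2)² = 4)
G(d(-2)) - N = (1 + 20) - 1*4 = 21 - 4 = 17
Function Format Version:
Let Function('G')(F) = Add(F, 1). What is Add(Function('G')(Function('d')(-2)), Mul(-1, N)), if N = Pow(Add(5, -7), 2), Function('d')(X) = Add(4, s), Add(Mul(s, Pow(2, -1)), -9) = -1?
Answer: 17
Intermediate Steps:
s = 16 (s = Add(18, Mul(2, -1)) = Add(18, -2) = 16)
Function('d')(X) = 20 (Function('d')(X) = Add(4, 16) = 20)
Function('G')(F) = Add(1, F)
N = 4 (N = Pow(-2, 2) = 4)
Add(Function('G')(Function('d')(-2)), Mul(-1, N)) = Add(Add(1, 20), Mul(-1, 4)) = Add(21, -4) = 17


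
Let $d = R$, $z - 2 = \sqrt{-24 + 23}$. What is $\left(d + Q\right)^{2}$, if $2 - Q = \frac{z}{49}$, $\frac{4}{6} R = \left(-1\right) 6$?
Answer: $\frac{\left(345 + i\right)^{2}}{2401} \approx 49.573 + 0.28738 i$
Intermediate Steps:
$R = -9$ ($R = \frac{3 \left(\left(-1\right) 6\right)}{2} = \frac{3}{2} \left(-6\right) = -9$)
$z = 2 + i$ ($z = 2 + \sqrt{-24 + 23} = 2 + \sqrt{-1} = 2 + i \approx 2.0 + 1.0 i$)
$d = -9$
$Q = \frac{96}{49} - \frac{i}{49}$ ($Q = 2 - \frac{2 + i}{49} = 2 - \left(2 + i\right) \frac{1}{49} = 2 - \left(\frac{2}{49} + \frac{i}{49}\right) = \frac{96}{49} - \frac{i}{49} \approx 1.9592 - 0.020408 i$)
$\left(d + Q\right)^{2} = \left(-9 + \left(\frac{96}{49} - \frac{i}{49}\right)\right)^{2} = \left(- \frac{345}{49} - \frac{i}{49}\right)^{2}$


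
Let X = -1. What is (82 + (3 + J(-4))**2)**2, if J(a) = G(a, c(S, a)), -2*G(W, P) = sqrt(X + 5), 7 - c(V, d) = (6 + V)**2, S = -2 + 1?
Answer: 7396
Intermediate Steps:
S = -1
c(V, d) = 7 - (6 + V)**2
G(W, P) = -1 (G(W, P) = -sqrt(-1 + 5)/2 = -sqrt(4)/2 = -1/2*2 = -1)
J(a) = -1
(82 + (3 + J(-4))**2)**2 = (82 + (3 - 1)**2)**2 = (82 + 2**2)**2 = (82 + 4)**2 = 86**2 = 7396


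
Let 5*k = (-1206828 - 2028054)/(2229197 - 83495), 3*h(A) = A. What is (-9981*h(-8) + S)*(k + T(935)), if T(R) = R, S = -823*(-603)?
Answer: 174781665941256/357617 ≈ 4.8874e+8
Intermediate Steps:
S = 496269
h(A) = A/3
k = -539147/1788085 (k = ((-1206828 - 2028054)/(2229197 - 83495))/5 = (-3234882/2145702)/5 = (-3234882*1/2145702)/5 = (⅕)*(-539147/357617) = -539147/1788085 ≈ -0.30152)
(-9981*h(-8) + S)*(k + T(935)) = (-3327*(-8) + 496269)*(-539147/1788085 + 935) = (-9981*(-8/3) + 496269)*(1671320328/1788085) = (26616 + 496269)*(1671320328/1788085) = 522885*(1671320328/1788085) = 174781665941256/357617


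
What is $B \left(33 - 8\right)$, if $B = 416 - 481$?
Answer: $-1625$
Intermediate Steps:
$B = -65$ ($B = 416 - 481 = -65$)
$B \left(33 - 8\right) = - 65 \left(33 - 8\right) = \left(-65\right) 25 = -1625$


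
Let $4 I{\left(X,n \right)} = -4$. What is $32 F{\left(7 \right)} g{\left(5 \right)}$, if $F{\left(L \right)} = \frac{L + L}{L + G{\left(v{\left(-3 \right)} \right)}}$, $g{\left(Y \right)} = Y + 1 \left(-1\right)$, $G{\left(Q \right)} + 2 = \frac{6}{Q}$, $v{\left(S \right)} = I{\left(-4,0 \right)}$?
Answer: $-1792$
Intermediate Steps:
$I{\left(X,n \right)} = -1$ ($I{\left(X,n \right)} = \frac{1}{4} \left(-4\right) = -1$)
$v{\left(S \right)} = -1$
$G{\left(Q \right)} = -2 + \frac{6}{Q}$
$g{\left(Y \right)} = -1 + Y$ ($g{\left(Y \right)} = Y - 1 = -1 + Y$)
$F{\left(L \right)} = \frac{2 L}{-8 + L}$ ($F{\left(L \right)} = \frac{L + L}{L + \left(-2 + \frac{6}{-1}\right)} = \frac{2 L}{L + \left(-2 + 6 \left(-1\right)\right)} = \frac{2 L}{L - 8} = \frac{2 L}{-8 + L}$)
$32 F{\left(7 \right)} g{\left(5 \right)} = 32 \cdot 2 \cdot 7 \frac{1}{-8 + 7} \left(-1 + 5\right) = 32 \cdot 2 \cdot 7 \frac{1}{-1} \cdot 4 = 32 \cdot 2 \cdot 7 \left(-1\right) 4 = 32 \left(-14\right) 4 = \left(-448\right) 4 = -1792$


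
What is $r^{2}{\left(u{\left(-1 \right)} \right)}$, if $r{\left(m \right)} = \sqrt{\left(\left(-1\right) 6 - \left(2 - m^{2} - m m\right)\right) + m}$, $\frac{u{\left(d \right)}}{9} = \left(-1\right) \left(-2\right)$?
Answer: $658$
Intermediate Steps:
$u{\left(d \right)} = 18$ ($u{\left(d \right)} = 9 \left(\left(-1\right) \left(-2\right)\right) = 9 \cdot 2 = 18$)
$r{\left(m \right)} = \sqrt{-8 + m + 2 m^{2}}$ ($r{\left(m \right)} = \sqrt{\left(-6 + \left(\left(m^{2} + m^{2}\right) - 2\right)\right) + m} = \sqrt{\left(-6 + \left(2 m^{2} - 2\right)\right) + m} = \sqrt{\left(-6 + \left(-2 + 2 m^{2}\right)\right) + m} = \sqrt{\left(-8 + 2 m^{2}\right) + m} = \sqrt{-8 + m + 2 m^{2}}$)
$r^{2}{\left(u{\left(-1 \right)} \right)} = \left(\sqrt{-8 + 18 + 2 \cdot 18^{2}}\right)^{2} = \left(\sqrt{-8 + 18 + 2 \cdot 324}\right)^{2} = \left(\sqrt{-8 + 18 + 648}\right)^{2} = \left(\sqrt{658}\right)^{2} = 658$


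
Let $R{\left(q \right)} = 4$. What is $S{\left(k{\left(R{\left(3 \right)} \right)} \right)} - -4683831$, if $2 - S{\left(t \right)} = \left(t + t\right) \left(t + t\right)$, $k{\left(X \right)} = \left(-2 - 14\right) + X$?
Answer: $4683257$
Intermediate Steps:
$k{\left(X \right)} = -16 + X$
$S{\left(t \right)} = 2 - 4 t^{2}$ ($S{\left(t \right)} = 2 - \left(t + t\right) \left(t + t\right) = 2 - 2 t 2 t = 2 - 4 t^{2}$)
$S{\left(k{\left(R{\left(3 \right)} \right)} \right)} - -4683831 = \left(2 - 4 \left(-16 + 4\right)^{2}\right) - -4683831 = \left(2 - 4 \left(-12\right)^{2}\right) + 4683831 = \left(2 - 576\right) + 4683831 = -574 + 4683831 = 4683257$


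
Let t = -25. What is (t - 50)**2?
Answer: 5625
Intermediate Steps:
(t - 50)**2 = (-25 - 50)**2 = (-75)**2 = 5625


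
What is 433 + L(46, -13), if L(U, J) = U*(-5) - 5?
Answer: 198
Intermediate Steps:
L(U, J) = -5 - 5*U (L(U, J) = -5*U - 5 = -5 - 5*U)
433 + L(46, -13) = 433 + (-5 - 5*46) = 433 + (-5 - 230) = 433 - 235 = 198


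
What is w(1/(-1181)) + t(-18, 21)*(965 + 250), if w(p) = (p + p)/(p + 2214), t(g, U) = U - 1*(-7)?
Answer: 88953216658/2614733 ≈ 34020.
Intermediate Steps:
t(g, U) = 7 + U (t(g, U) = U + 7 = 7 + U)
w(p) = 2*p/(2214 + p) (w(p) = (2*p)/(2214 + p) = 2*p/(2214 + p))
w(1/(-1181)) + t(-18, 21)*(965 + 250) = 2/(-1181*(2214 + 1/(-1181))) + (7 + 21)*(965 + 250) = 2*(-1/1181)/(2214 - 1/1181) + 28*1215 = 2*(-1/1181)/(2614733/1181) + 34020 = 2*(-1/1181)*(1181/2614733) + 34020 = -2/2614733 + 34020 = 88953216658/2614733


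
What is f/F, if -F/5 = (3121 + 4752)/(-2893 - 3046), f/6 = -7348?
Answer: -261838632/39365 ≈ -6651.6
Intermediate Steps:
f = -44088 (f = 6*(-7348) = -44088)
F = 39365/5939 (F = -5*(3121 + 4752)/(-2893 - 3046) = -39365/(-5939) = -39365*(-1)/5939 = -5*(-7873/5939) = 39365/5939 ≈ 6.6282)
f/F = -44088/39365/5939 = -44088*5939/39365 = -261838632/39365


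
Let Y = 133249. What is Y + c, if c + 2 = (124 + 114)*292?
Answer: 202743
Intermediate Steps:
c = 69494 (c = -2 + (124 + 114)*292 = -2 + 238*292 = -2 + 69496 = 69494)
Y + c = 133249 + 69494 = 202743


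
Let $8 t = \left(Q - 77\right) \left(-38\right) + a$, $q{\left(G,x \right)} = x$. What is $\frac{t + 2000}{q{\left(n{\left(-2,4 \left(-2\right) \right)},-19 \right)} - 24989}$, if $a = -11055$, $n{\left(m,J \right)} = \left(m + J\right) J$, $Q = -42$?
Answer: $- \frac{9467}{200064} \approx -0.04732$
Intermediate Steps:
$n{\left(m,J \right)} = J \left(J + m\right)$ ($n{\left(m,J \right)} = \left(J + m\right) J = J \left(J + m\right)$)
$t = - \frac{6533}{8}$ ($t = \frac{\left(-42 - 77\right) \left(-38\right) - 11055}{8} = \frac{\left(-119\right) \left(-38\right) - 11055}{8} = \frac{4522 - 11055}{8} = \frac{1}{8} \left(-6533\right) = - \frac{6533}{8} \approx -816.63$)
$\frac{t + 2000}{q{\left(n{\left(-2,4 \left(-2\right) \right)},-19 \right)} - 24989} = \frac{- \frac{6533}{8} + 2000}{-19 - 24989} = \frac{9467}{8 \left(-25008\right)} = \frac{9467}{8} \left(- \frac{1}{25008}\right) = - \frac{9467}{200064}$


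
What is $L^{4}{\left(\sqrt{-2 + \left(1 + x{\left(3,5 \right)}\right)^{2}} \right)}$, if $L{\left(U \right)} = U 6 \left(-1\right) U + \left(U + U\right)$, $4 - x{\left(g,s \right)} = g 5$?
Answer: $120352257088 - 11397566208 \sqrt{2} \approx 1.0423 \cdot 10^{11}$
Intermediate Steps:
$x{\left(g,s \right)} = 4 - 5 g$ ($x{\left(g,s \right)} = 4 - g 5 = 4 - 5 g$)
$L{\left(U \right)} = - 6 U^{2} + 2 U$ ($L{\left(U \right)} = 6 U \left(-1\right) U + 2 U = - 6 U U + 2 U = - 6 U^{2} + 2 U$)
$L^{4}{\left(\sqrt{-2 + \left(1 + x{\left(3,5 \right)}\right)^{2}} \right)} = \left(2 \sqrt{-2 + \left(1 + \left(4 - 15\right)\right)^{2}} \left(1 - 3 \sqrt{-2 + \left(1 + \left(4 - 15\right)\right)^{2}}\right)\right)^{4} = \left(2 \sqrt{-2 + \left(1 - 11\right)^{2}} \left(1 - 3 \sqrt{-2 + \left(1 - 11\right)^{2}}\right)\right)^{4} = \left(2 \sqrt{-2 + \left(-10\right)^{2}} \left(1 - 3 \sqrt{-2 + \left(-10\right)^{2}}\right)\right)^{4} = \left(2 \sqrt{-2 + 100} \left(1 - 3 \sqrt{-2 + 100}\right)\right)^{4} = \left(2 \sqrt{98} \left(1 - 3 \sqrt{98}\right)\right)^{4} = \left(2 \cdot 7 \sqrt{2} \left(1 - 3 \cdot 7 \sqrt{2}\right)\right)^{4} = \left(2 \cdot 7 \sqrt{2} \left(1 - 21 \sqrt{2}\right)\right)^{4} = \left(14 \sqrt{2} \left(1 - 21 \sqrt{2}\right)\right)^{4} = 153664 \left(1 - 21 \sqrt{2}\right)^{4}$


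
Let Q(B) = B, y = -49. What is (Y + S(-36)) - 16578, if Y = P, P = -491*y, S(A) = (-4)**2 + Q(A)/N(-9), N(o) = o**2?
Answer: 67469/9 ≈ 7496.6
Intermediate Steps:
S(A) = 16 + A/81 (S(A) = (-4)**2 + A/((-9)**2) = 16 + A/81)
P = 24059 (P = -491*(-49) = 24059)
Y = 24059
(Y + S(-36)) - 16578 = (24059 + (16 + (1/81)*(-36))) - 16578 = (24059 + (16 - 4/9)) - 16578 = (24059 + 140/9) - 16578 = 216671/9 - 16578 = 67469/9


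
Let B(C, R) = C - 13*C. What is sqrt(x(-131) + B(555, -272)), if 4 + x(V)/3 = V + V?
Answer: I*sqrt(7458) ≈ 86.36*I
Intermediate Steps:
B(C, R) = -12*C
x(V) = -12 + 6*V (x(V) = -12 + 3*(V + V) = -12 + 3*(2*V) = -12 + 6*V)
sqrt(x(-131) + B(555, -272)) = sqrt((-12 + 6*(-131)) - 12*555) = sqrt((-12 - 786) - 6660) = sqrt(-798 - 6660) = sqrt(-7458) = I*sqrt(7458)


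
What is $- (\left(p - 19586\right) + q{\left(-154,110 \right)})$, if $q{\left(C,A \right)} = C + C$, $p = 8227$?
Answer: $11667$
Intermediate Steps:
$q{\left(C,A \right)} = 2 C$
$- (\left(p - 19586\right) + q{\left(-154,110 \right)}) = - (\left(8227 - 19586\right) + 2 \left(-154\right)) = - (-11359 - 308) = \left(-1\right) \left(-11667\right) = 11667$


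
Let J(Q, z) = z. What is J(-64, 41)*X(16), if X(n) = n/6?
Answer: 328/3 ≈ 109.33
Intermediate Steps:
X(n) = n/6 (X(n) = n*(⅙) = n/6)
J(-64, 41)*X(16) = 41*((⅙)*16) = 41*(8/3) = 328/3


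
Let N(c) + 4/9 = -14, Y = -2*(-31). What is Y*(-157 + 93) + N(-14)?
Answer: -35842/9 ≈ -3982.4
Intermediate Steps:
Y = 62
N(c) = -130/9 (N(c) = -4/9 - 14 = -130/9)
Y*(-157 + 93) + N(-14) = 62*(-157 + 93) - 130/9 = 62*(-64) - 130/9 = -3968 - 130/9 = -35842/9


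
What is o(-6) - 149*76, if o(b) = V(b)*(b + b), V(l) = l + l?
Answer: -11180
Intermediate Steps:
V(l) = 2*l
o(b) = 4*b² (o(b) = (2*b)*(b + b) = (2*b)*(2*b) = 4*b²)
o(-6) - 149*76 = 4*(-6)² - 149*76 = 4*36 - 11324 = 144 - 11324 = -11180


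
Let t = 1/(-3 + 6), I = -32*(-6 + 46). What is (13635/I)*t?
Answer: -909/256 ≈ -3.5508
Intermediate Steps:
I = -1280 (I = -32*40 = -1280)
t = ⅓ (t = 1/3 = ⅓ ≈ 0.33333)
(13635/I)*t = (13635/(-1280))*(⅓) = (13635*(-1/1280))*(⅓) = -2727/256*⅓ = -909/256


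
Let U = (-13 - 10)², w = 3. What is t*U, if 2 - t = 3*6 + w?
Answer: -10051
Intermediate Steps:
U = 529 (U = (-23)² = 529)
t = -19 (t = 2 - (3*6 + 3) = 2 - (18 + 3) = 2 - 1*21 = 2 - 21 = -19)
t*U = -19*529 = -10051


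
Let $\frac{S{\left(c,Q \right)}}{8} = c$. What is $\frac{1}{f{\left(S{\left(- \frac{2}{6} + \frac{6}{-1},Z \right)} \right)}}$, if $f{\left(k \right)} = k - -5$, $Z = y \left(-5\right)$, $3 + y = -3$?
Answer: $- \frac{3}{137} \approx -0.021898$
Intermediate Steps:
$y = -6$ ($y = -3 - 3 = -6$)
$Z = 30$ ($Z = \left(-6\right) \left(-5\right) = 30$)
$S{\left(c,Q \right)} = 8 c$
$f{\left(k \right)} = 5 + k$ ($f{\left(k \right)} = k + 5 = 5 + k$)
$\frac{1}{f{\left(S{\left(- \frac{2}{6} + \frac{6}{-1},Z \right)} \right)}} = \frac{1}{5 + 8 \left(- \frac{2}{6} + \frac{6}{-1}\right)} = \frac{1}{5 + 8 \left(\left(-2\right) \frac{1}{6} + 6 \left(-1\right)\right)} = \frac{1}{5 + 8 \left(- \frac{1}{3} - 6\right)} = \frac{1}{5 + 8 \left(- \frac{19}{3}\right)} = \frac{1}{5 - \frac{152}{3}} = \frac{1}{- \frac{137}{3}} = - \frac{3}{137}$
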